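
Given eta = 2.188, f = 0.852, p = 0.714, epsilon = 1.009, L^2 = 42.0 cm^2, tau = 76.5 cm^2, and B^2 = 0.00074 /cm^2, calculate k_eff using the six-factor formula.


k_inf = eta*f*p*eps = 2.188*0.852*0.714*1.009 = 1.343001
P_TNL = 1/(1 + L^2*B^2) = 1/(1 + 42.0*0.00074) = 0.9698568
P_FNL = exp(-B^2*tau) = exp(-0.00074*76.5) = 0.9449625
k_eff = k_inf * P_TNL * P_FNL = 1.343001 * 0.9698568 * 0.9449625
k_eff = 1.2308

1.2308


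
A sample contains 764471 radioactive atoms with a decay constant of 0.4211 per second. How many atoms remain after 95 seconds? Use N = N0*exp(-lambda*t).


N = N0 * exp(-lambda * t)
N = 764471 * exp(-0.4211 * 95)
N = 3.2332e-12

3.2332e-12


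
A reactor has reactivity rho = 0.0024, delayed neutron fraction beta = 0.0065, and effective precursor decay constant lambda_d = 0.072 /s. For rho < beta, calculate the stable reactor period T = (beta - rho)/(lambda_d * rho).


T = (beta - rho) / (lambda_d * rho)
T = (0.0065 - 0.0024) / (0.072 * 0.0024)
T = 23.727 s

23.727


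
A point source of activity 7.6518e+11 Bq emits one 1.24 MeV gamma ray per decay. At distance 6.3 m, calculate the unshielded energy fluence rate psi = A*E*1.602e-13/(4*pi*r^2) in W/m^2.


psi = A * E * 1.602e-13 / (4*pi*r^2)
psi = 7.6518e+11 * 1.24 * 1.602e-13 / (4*pi*6.3^2)
psi = 3.0476e-04 W/m^2

3.0476e-04


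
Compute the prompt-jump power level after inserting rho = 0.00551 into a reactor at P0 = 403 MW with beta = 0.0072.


P1/P0 = beta / (beta - rho)
P1/P0 = 0.0072 / (0.0072 - 0.00551) = 4.260355
P1 = 403 * 4.260355 = 1716.9 MW

1716.9


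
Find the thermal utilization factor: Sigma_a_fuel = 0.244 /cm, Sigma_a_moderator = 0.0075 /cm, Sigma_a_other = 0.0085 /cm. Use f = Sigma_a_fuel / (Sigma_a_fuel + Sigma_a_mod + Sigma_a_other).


f = Sigma_a_fuel / (Sigma_a_fuel + Sigma_a_mod + Sigma_a_other)
f = 0.244 / (0.244 + 0.0075 + 0.0085)
f = 0.93846

0.93846


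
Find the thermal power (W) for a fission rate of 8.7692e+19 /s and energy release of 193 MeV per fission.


P = fission_rate * E_MeV * 1.602e-13
P = 8.7692e+19 * 193 * 1.602e-13
P = 2.7113e+09 W

2.7113e+09


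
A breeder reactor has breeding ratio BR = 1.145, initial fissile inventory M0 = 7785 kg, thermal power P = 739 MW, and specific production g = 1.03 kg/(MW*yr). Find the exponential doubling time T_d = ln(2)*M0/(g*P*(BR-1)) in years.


Breeding gain G = BR - 1 = 1.145 - 1 = 0.145
Fissile production rate = g * P * G = 1.03 * 739 * 0.145 = 110.36965 kg/yr
T_d = ln(2) * M0 / (g * P * G)
T_d = ln(2) * 7785 / 110.36965 = 48.892 yr

48.892


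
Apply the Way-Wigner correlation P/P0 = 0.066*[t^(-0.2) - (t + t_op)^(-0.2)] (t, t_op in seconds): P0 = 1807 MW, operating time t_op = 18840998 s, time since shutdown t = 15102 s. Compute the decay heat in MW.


P/P0 = 0.066 * [t^(-0.2) - (t + t_op)^(-0.2)]
P/P0 = 0.066 * [15102^(-0.2) - (15102 + 18840998)^(-0.2)]
P/P0 = 0.066 * [0.1459463 - 0.03506789] = 0.007317975
P = 1807 * 0.007317975 = 13.224 MW

13.224


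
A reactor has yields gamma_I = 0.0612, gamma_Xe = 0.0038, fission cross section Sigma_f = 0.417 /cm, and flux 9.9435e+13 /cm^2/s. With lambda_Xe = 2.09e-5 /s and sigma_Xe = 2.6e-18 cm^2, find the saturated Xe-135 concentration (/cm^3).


Xe_eq = (gamma_I + gamma_Xe) * Sigma_f * phi / (lambda_Xe + sigma_Xe * phi)
Numerator = (0.0612 + 0.0038) * 0.417 * 9.9435e+13 = 2.695186e+12
Denominator = 2.09e-5 + 2.6e-18 * 9.9435e+13 = 2.794310e-04
Xe_eq = 2.695186e+12 / 2.794310e-04 = 9.6453e+15 /cm^3

9.6453e+15


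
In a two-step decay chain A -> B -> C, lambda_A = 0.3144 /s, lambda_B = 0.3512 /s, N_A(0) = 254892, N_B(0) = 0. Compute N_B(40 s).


N_B(t) = lambda_A * N_A0 / (lambda_B - lambda_A) * [exp(-lambda_A*t) - exp(-lambda_B*t)]
exp(-0.3144*40) = 3.453923e-06; exp(-0.3512*40) = 7.925581e-07
N_B = 0.3144 * 254892 / (0.3512 - 0.3144) * (3.453923e-06 - 7.925581e-07)
N_B = 5.7956

5.7956


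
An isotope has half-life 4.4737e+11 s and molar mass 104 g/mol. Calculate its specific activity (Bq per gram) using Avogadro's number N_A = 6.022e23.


lambda = ln(2) / t_half = ln(2) / 4.4737e+11 = 1.549382e-12 /s
SA = lambda * N_A / M
SA = 1.549382e-12 * 6.022e23 / 104
SA = 8.9715e+09 Bq/g

8.9715e+09


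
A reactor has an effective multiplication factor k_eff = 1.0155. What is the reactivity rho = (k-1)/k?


rho = (k_eff - 1) / k_eff
rho = (1.0155 - 1) / 1.0155
rho = 0.015263

0.015263


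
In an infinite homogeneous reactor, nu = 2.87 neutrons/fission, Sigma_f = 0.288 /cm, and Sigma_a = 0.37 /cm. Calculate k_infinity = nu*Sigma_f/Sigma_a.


k_inf = nu * Sigma_f / Sigma_a
k_inf = 2.87 * 0.288 / 0.37
k_inf = 2.2339

2.2339


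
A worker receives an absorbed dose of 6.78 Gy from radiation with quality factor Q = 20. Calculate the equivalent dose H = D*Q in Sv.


H = D * Q
H = 6.78 * 20
H = 135.60 Sv

135.60


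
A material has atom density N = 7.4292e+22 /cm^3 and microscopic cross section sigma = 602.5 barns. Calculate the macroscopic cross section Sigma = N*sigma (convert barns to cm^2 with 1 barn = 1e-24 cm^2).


Sigma = N * sigma_barns * 1e-24
Sigma = 7.4292e+22 * 602.5 * 1e-24
Sigma = 44.761 /cm

44.761


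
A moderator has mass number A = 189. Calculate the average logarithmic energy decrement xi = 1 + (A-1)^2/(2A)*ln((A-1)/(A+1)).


xi = 1 + (A-1)^2/(2A) * ln((A-1)/(A+1))
xi = 1 + (189-1)^2/(2*189) * ln((189-1)/(189 +1))
xi = 0.010545

0.010545


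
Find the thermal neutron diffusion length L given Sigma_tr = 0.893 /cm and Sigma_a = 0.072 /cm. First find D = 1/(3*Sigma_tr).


D = 1 / (3 * Sigma_tr) = 1 / (3 * 0.893) = 0.3732736 cm
L = sqrt(D / Sigma_a)
L = sqrt(0.3732736 / 0.072)
L = 2.2769 cm

2.2769


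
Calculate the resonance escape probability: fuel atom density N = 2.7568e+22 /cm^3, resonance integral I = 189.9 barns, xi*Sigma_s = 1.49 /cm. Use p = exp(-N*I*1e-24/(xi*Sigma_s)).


p = exp(-N * I * 1e-24 / (xi*Sigma_s))
p = exp(-2.7568e+22 * 189.9 * 1e-24 / 1.49)
p = 0.029791

0.029791


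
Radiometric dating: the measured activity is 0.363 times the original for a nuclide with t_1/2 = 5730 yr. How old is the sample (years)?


lambda = ln(2) / t_half = ln(2) / 5730 = 1.209681e-04 /yr
t = -ln(A/A0) / lambda
t = -ln(0.363) / 1.209681e-04
t = 8377.0 yr

8377.0


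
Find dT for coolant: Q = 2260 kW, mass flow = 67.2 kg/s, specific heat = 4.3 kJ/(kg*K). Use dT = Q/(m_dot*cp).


dT = Q / (m_dot * cp)
dT = 2260 / (67.2 * 4.3)
dT = 7.8212 C

7.8212


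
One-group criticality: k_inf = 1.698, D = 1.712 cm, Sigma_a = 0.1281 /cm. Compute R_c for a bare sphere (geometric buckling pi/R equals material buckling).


L^2 = D / Sigma_a = 1.712 / 0.1281 = 13.36456 cm^2
B_m^2 = (k_inf - 1) / L^2 = (1.698 - 1) / 13.36456 = 0.05222768 /cm^2
For a bare sphere: B_g = pi/R, so R_c = pi / sqrt(B_m^2)
R_c = pi / sqrt(0.05222768) = 13.747 cm

13.747


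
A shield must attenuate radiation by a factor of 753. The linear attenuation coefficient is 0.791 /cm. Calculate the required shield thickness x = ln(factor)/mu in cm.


x = ln(factor) / mu
x = ln(753) / 0.791
x = 8.3743 cm

8.3743


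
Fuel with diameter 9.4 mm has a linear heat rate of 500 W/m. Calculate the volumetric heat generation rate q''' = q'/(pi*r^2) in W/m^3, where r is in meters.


r = D / 2 / 1000 = 9.4 / 2 / 1000 = 0.0047 m
q''' = q' / (pi * r^2)
q''' = 500 / (pi * 0.0047^2)
q''' = 7.2048e+06 W/m^3

7.2048e+06


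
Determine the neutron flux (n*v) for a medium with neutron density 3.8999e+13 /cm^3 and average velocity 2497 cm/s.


phi = n * v
phi = 3.8999e+13 * 2497
phi = 9.7381e+16 /cm^2/s

9.7381e+16


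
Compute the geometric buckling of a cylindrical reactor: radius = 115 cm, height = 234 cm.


B^2 = (2.405/R)^2 + (pi/H)^2
B^2 = (2.405/115)^2 + (pi/234)^2
B^2 = 6.1760e-04 /cm^2

6.1760e-04


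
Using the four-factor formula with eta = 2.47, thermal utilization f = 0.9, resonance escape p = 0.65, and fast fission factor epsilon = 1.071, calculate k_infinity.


k_inf = eta * f * p * epsilon
k_inf = 2.47 * 0.9 * 0.65 * 1.071
k_inf = 1.5475

1.5475


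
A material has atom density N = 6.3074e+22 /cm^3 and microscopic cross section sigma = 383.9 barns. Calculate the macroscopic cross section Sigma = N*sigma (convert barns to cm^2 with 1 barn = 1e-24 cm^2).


Sigma = N * sigma_barns * 1e-24
Sigma = 6.3074e+22 * 383.9 * 1e-24
Sigma = 24.214 /cm

24.214


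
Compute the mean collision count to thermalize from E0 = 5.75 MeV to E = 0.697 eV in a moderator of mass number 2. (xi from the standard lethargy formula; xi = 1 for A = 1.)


xi = 1 + (A-1)^2/(2A)*ln((A-1)/(A+1)) = 0.7253469 (for A = 2)
n = ln(E0/E) / xi
n = ln(5.75e6 / 0.697) / 0.7253469
n = ln(8.249641e+06) / 0.7253469 = 21.956

21.956


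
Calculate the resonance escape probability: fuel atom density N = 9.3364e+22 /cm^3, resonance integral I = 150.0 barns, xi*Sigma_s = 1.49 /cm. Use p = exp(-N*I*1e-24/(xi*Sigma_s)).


p = exp(-N * I * 1e-24 / (xi*Sigma_s))
p = exp(-9.3364e+22 * 150.0 * 1e-24 / 1.49)
p = 8.2802e-05

8.2802e-05


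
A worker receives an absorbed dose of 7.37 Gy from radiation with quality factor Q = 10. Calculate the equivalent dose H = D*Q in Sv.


H = D * Q
H = 7.37 * 10
H = 73.700 Sv

73.700


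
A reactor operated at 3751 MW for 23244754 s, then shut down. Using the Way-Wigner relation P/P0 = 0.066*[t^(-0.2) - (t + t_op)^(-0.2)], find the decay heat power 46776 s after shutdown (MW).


P/P0 = 0.066 * [t^(-0.2) - (t + t_op)^(-0.2)]
P/P0 = 0.066 * [46776^(-0.2) - (46776 + 23244754)^(-0.2)]
P/P0 = 0.066 * [0.1164114 - 0.03361711] = 0.005464423
P = 3751 * 0.005464423 = 20.497 MW

20.497


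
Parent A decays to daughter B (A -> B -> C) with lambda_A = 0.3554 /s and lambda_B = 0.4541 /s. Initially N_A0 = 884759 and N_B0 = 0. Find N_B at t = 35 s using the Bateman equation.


N_B(t) = lambda_A * N_A0 / (lambda_B - lambda_A) * [exp(-lambda_A*t) - exp(-lambda_B*t)]
exp(-0.3554*35) = 3.961056e-06; exp(-0.4541*35) = 1.251816e-07
N_B = 0.3554 * 884759 / (0.4541 - 0.3554) * (3.961056e-06 - 1.251816e-07)
N_B = 12.221

12.221


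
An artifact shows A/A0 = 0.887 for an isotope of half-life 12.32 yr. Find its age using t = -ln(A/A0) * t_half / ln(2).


lambda = ln(2) / t_half = ln(2) / 12.32 = 0.05626195 /yr
t = -ln(A/A0) / lambda
t = -ln(0.887) / 0.05626195
t = 2.1313 yr

2.1313


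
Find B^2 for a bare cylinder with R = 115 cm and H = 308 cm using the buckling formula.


B^2 = (2.405/R)^2 + (pi/H)^2
B^2 = (2.405/115)^2 + (pi/308)^2
B^2 = 5.4139e-04 /cm^2

5.4139e-04


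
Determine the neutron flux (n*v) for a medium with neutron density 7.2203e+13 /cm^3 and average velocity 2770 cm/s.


phi = n * v
phi = 7.2203e+13 * 2770
phi = 2.0000e+17 /cm^2/s

2.0000e+17


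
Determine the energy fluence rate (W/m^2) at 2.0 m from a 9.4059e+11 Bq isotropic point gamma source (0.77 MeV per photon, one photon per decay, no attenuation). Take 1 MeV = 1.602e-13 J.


psi = A * E * 1.602e-13 / (4*pi*r^2)
psi = 9.4059e+11 * 0.77 * 1.602e-13 / (4*pi*2.0^2)
psi = 0.0023083 W/m^2

0.0023083


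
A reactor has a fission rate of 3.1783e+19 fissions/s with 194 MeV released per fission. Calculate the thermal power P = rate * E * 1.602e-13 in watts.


P = fission_rate * E_MeV * 1.602e-13
P = 3.1783e+19 * 194 * 1.602e-13
P = 9.8778e+08 W

9.8778e+08


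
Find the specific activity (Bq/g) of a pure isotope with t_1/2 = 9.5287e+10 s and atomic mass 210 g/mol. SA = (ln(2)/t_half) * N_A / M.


lambda = ln(2) / t_half = ln(2) / 9.5287e+10 = 7.274310e-12 /s
SA = lambda * N_A / M
SA = 7.274310e-12 * 6.022e23 / 210
SA = 2.0860e+10 Bq/g

2.0860e+10


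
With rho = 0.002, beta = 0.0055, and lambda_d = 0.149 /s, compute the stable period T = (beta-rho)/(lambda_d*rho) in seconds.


T = (beta - rho) / (lambda_d * rho)
T = (0.0055 - 0.002) / (0.149 * 0.002)
T = 11.745 s

11.745


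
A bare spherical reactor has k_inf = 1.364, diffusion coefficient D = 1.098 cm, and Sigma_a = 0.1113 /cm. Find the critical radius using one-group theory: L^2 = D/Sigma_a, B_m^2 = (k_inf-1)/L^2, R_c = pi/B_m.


L^2 = D / Sigma_a = 1.098 / 0.1113 = 9.865229 cm^2
B_m^2 = (k_inf - 1) / L^2 = (1.364 - 1) / 9.865229 = 0.03689727 /cm^2
For a bare sphere: B_g = pi/R, so R_c = pi / sqrt(B_m^2)
R_c = pi / sqrt(0.03689727) = 16.355 cm

16.355


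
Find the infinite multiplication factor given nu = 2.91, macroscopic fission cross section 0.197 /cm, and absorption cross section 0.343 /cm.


k_inf = nu * Sigma_f / Sigma_a
k_inf = 2.91 * 0.197 / 0.343
k_inf = 1.6713

1.6713


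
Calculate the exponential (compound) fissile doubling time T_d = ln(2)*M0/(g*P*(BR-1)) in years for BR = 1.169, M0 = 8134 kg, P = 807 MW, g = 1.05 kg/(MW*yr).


Breeding gain G = BR - 1 = 1.169 - 1 = 0.169
Fissile production rate = g * P * G = 1.05 * 807 * 0.169 = 143.20215 kg/yr
T_d = ln(2) * M0 / (g * P * G)
T_d = ln(2) * 8134 / 143.20215 = 39.371 yr

39.371


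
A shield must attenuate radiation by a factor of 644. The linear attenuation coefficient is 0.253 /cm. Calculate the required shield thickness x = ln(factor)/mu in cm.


x = ln(factor) / mu
x = ln(644) / 0.253
x = 25.564 cm

25.564


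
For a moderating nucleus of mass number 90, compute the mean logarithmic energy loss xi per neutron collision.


xi = 1 + (A-1)^2/(2A) * ln((A-1)/(A+1))
xi = 1 + (90-1)^2/(2*90) * ln((90-1)/(90 +1))
xi = 0.022059

0.022059


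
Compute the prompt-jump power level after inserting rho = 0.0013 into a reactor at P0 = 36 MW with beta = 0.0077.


P1/P0 = beta / (beta - rho)
P1/P0 = 0.0077 / (0.0077 - 0.0013) = 1.203125
P1 = 36 * 1.203125 = 43.312 MW

43.312


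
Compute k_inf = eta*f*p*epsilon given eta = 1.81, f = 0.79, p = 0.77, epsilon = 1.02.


k_inf = eta * f * p * epsilon
k_inf = 1.81 * 0.79 * 0.77 * 1.02
k_inf = 1.1230

1.1230


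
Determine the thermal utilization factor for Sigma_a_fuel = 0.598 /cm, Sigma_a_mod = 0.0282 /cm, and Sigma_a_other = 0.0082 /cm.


f = Sigma_a_fuel / (Sigma_a_fuel + Sigma_a_mod + Sigma_a_other)
f = 0.598 / (0.598 + 0.0282 + 0.0082)
f = 0.94262

0.94262


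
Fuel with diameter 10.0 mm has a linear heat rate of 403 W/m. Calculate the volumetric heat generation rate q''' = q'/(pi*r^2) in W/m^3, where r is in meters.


r = D / 2 / 1000 = 10.0 / 2 / 1000 = 0.005 m
q''' = q' / (pi * r^2)
q''' = 403 / (pi * 0.005^2)
q''' = 5.1312e+06 W/m^3

5.1312e+06


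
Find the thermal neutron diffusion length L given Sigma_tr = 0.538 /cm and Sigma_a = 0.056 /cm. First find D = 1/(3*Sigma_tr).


D = 1 / (3 * Sigma_tr) = 1 / (3 * 0.538) = 0.6195787 cm
L = sqrt(D / Sigma_a)
L = sqrt(0.6195787 / 0.056)
L = 3.3262 cm

3.3262


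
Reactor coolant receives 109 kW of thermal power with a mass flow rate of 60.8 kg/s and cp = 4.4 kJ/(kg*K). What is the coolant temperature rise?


dT = Q / (m_dot * cp)
dT = 109 / (60.8 * 4.4)
dT = 0.40745 C

0.40745


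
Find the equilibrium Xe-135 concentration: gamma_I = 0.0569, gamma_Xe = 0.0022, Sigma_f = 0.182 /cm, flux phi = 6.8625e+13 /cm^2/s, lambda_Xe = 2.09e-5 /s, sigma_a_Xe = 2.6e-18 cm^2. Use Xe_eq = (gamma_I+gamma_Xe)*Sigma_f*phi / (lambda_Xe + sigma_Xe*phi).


Xe_eq = (gamma_I + gamma_Xe) * Sigma_f * phi / (lambda_Xe + sigma_Xe * phi)
Numerator = (0.0569 + 0.0022) * 0.182 * 6.8625e+13 = 7.381442e+11
Denominator = 2.09e-5 + 2.6e-18 * 6.8625e+13 = 1.993250e-04
Xe_eq = 7.381442e+11 / 1.993250e-04 = 3.7032e+15 /cm^3

3.7032e+15


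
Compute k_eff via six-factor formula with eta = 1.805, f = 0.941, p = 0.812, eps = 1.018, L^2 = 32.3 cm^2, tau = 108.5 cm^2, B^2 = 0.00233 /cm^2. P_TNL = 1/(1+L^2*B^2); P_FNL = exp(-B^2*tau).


k_inf = eta*f*p*eps = 1.805*0.941*0.812*1.018 = 1.404011
P_TNL = 1/(1 + L^2*B^2) = 1/(1 + 32.3*0.00233) = 0.9300085
P_FNL = exp(-B^2*tau) = exp(-0.00233*108.5) = 0.7766193
k_eff = k_inf * P_TNL * P_FNL = 1.404011 * 0.9300085 * 0.7766193
k_eff = 1.0141

1.0141


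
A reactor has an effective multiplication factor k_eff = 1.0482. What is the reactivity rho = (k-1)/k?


rho = (k_eff - 1) / k_eff
rho = (1.0482 - 1) / 1.0482
rho = 0.045984

0.045984


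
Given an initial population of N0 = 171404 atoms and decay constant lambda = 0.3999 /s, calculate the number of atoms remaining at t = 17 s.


N = N0 * exp(-lambda * t)
N = 171404 * exp(-0.3999 * 17)
N = 191.23

191.23


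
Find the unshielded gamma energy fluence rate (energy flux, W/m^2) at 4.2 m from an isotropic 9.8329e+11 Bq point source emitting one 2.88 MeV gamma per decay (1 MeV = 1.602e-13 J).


psi = A * E * 1.602e-13 / (4*pi*r^2)
psi = 9.8329e+11 * 2.88 * 1.602e-13 / (4*pi*4.2^2)
psi = 0.0020466 W/m^2

0.0020466


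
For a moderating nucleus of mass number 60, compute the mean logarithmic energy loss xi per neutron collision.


xi = 1 + (A-1)^2/(2A) * ln((A-1)/(A+1))
xi = 1 + (60-1)^2/(2*60) * ln((60-1)/(60 +1))
xi = 0.032966

0.032966


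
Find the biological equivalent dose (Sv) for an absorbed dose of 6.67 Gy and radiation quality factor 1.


H = D * Q
H = 6.67 * 1
H = 6.6700 Sv

6.6700


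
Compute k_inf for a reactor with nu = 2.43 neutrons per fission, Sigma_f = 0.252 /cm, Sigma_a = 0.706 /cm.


k_inf = nu * Sigma_f / Sigma_a
k_inf = 2.43 * 0.252 / 0.706
k_inf = 0.86737

0.86737


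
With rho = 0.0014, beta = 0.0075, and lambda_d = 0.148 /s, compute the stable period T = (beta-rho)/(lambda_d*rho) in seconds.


T = (beta - rho) / (lambda_d * rho)
T = (0.0075 - 0.0014) / (0.148 * 0.0014)
T = 29.440 s

29.440


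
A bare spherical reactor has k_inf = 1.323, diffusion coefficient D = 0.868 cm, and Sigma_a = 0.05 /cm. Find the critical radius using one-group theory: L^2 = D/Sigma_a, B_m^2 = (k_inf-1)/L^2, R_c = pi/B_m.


L^2 = D / Sigma_a = 0.868 / 0.05 = 17.36000 cm^2
B_m^2 = (k_inf - 1) / L^2 = (1.323 - 1) / 17.36000 = 0.01860599 /cm^2
For a bare sphere: B_g = pi/R, so R_c = pi / sqrt(B_m^2)
R_c = pi / sqrt(0.01860599) = 23.032 cm

23.032


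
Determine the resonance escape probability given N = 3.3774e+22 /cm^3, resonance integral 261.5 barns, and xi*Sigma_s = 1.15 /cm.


p = exp(-N * I * 1e-24 / (xi*Sigma_s))
p = exp(-3.3774e+22 * 261.5 * 1e-24 / 1.15)
p = 4.6201e-04

4.6201e-04


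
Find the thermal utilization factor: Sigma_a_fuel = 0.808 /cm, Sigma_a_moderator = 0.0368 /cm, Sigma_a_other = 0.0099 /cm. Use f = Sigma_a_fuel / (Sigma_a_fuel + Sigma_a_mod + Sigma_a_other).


f = Sigma_a_fuel / (Sigma_a_fuel + Sigma_a_mod + Sigma_a_other)
f = 0.808 / (0.808 + 0.0368 + 0.0099)
f = 0.94536

0.94536


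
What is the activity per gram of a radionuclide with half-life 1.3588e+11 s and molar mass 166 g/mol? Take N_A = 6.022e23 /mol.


lambda = ln(2) / t_half = ln(2) / 1.3588e+11 = 5.101171e-12 /s
SA = lambda * N_A / M
SA = 5.101171e-12 * 6.022e23 / 166
SA = 1.8506e+10 Bq/g

1.8506e+10


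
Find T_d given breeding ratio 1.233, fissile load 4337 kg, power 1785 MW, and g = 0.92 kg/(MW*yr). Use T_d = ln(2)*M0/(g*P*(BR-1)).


Breeding gain G = BR - 1 = 1.233 - 1 = 0.233
Fissile production rate = g * P * G = 0.92 * 1785 * 0.233 = 382.6326 kg/yr
T_d = ln(2) * M0 / (g * P * G)
T_d = ln(2) * 4337 / 382.6326 = 7.8566 yr

7.8566


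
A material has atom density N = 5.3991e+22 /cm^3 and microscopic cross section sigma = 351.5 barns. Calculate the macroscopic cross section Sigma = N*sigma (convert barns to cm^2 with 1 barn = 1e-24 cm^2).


Sigma = N * sigma_barns * 1e-24
Sigma = 5.3991e+22 * 351.5 * 1e-24
Sigma = 18.978 /cm

18.978


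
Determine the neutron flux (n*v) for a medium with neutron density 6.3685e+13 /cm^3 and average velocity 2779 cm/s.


phi = n * v
phi = 6.3685e+13 * 2779
phi = 1.7698e+17 /cm^2/s

1.7698e+17


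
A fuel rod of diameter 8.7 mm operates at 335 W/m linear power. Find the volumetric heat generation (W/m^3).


r = D / 2 / 1000 = 8.7 / 2 / 1000 = 0.00435 m
q''' = q' / (pi * r^2)
q''' = 335 / (pi * 0.00435^2)
q''' = 5.6353e+06 W/m^3

5.6353e+06


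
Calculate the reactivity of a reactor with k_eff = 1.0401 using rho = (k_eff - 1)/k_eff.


rho = (k_eff - 1) / k_eff
rho = (1.0401 - 1) / 1.0401
rho = 0.038554

0.038554


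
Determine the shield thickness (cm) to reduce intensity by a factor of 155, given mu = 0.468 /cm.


x = ln(factor) / mu
x = ln(155) / 0.468
x = 10.777 cm

10.777


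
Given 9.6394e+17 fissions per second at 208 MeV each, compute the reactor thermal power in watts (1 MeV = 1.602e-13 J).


P = fission_rate * E_MeV * 1.602e-13
P = 9.6394e+17 * 208 * 1.602e-13
P = 3.2120e+07 W

3.2120e+07


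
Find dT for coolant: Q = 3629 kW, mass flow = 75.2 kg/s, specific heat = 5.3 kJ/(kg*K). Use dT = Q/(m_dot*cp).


dT = Q / (m_dot * cp)
dT = 3629 / (75.2 * 5.3)
dT = 9.1053 C

9.1053


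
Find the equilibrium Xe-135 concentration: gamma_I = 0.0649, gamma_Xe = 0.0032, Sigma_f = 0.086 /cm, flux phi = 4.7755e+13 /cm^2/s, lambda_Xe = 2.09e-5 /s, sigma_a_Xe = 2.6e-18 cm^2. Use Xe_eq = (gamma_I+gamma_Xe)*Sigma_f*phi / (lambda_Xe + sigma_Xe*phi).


Xe_eq = (gamma_I + gamma_Xe) * Sigma_f * phi / (lambda_Xe + sigma_Xe * phi)
Numerator = (0.0649 + 0.0032) * 0.086 * 4.7755e+13 = 2.796819e+11
Denominator = 2.09e-5 + 2.6e-18 * 4.7755e+13 = 1.450630e-04
Xe_eq = 2.796819e+11 / 1.450630e-04 = 1.9280e+15 /cm^3

1.9280e+15


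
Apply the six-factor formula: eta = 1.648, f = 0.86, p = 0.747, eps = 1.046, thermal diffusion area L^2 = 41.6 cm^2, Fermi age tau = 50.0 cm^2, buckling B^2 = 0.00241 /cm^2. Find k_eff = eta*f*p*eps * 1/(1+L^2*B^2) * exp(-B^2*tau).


k_inf = eta*f*p*eps = 1.648*0.86*0.747*1.046 = 1.107409
P_TNL = 1/(1 + L^2*B^2) = 1/(1 + 41.6*0.00241) = 0.9088794
P_FNL = exp(-B^2*tau) = exp(-0.00241*50.0) = 0.8864771
k_eff = k_inf * P_TNL * P_FNL = 1.107409 * 0.9088794 * 0.8864771
k_eff = 0.89224

0.89224


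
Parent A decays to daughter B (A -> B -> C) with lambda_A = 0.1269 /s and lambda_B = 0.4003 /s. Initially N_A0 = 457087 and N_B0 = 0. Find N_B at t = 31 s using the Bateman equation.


N_B(t) = lambda_A * N_A0 / (lambda_B - lambda_A) * [exp(-lambda_A*t) - exp(-lambda_B*t)]
exp(-0.1269*31) = 0.01956721; exp(-0.4003*31) = 4.080463e-06
N_B = 0.1269 * 457087 / (0.4003 - 0.1269) * (0.01956721 - 4.080463e-06)
N_B = 4150.5

4150.5


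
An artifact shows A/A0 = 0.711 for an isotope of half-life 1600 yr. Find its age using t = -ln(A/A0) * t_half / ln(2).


lambda = ln(2) / t_half = ln(2) / 1600 = 4.332170e-04 /yr
t = -ln(A/A0) / lambda
t = -ln(0.711) / 4.332170e-04
t = 787.33 yr

787.33


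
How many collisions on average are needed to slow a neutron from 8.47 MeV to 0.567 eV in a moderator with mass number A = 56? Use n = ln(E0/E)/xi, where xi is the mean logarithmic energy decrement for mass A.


xi = 1 + (A-1)^2/(2A)*ln((A-1)/(A+1)) = 0.03529286 (for A = 56)
n = ln(E0/E) / xi
n = ln(8.47e6 / 0.567) / 0.03529286
n = ln(1.493827e+07) / 0.03529286 = 468.07

468.07


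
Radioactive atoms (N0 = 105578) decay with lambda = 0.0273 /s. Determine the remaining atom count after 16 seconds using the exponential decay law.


N = N0 * exp(-lambda * t)
N = 105578 * exp(-0.0273 * 16)
N = 68214

68214


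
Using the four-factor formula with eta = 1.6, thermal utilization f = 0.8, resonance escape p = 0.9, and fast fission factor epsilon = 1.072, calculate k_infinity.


k_inf = eta * f * p * epsilon
k_inf = 1.6 * 0.8 * 0.9 * 1.072
k_inf = 1.2349

1.2349


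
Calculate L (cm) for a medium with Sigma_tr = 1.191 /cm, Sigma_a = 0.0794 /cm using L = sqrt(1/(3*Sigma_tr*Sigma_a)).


D = 1 / (3 * Sigma_tr) = 1 / (3 * 1.191) = 0.2798769 cm
L = sqrt(D / Sigma_a)
L = sqrt(0.2798769 / 0.0794)
L = 1.8775 cm

1.8775


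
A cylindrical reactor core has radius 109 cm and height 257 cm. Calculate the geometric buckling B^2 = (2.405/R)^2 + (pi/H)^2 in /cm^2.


B^2 = (2.405/R)^2 + (pi/H)^2
B^2 = (2.405/109)^2 + (pi/257)^2
B^2 = 6.3626e-04 /cm^2

6.3626e-04


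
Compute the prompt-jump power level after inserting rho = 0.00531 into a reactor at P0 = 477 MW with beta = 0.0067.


P1/P0 = beta / (beta - rho)
P1/P0 = 0.0067 / (0.0067 - 0.00531) = 4.820144
P1 = 477 * 4.820144 = 2299.2 MW

2299.2


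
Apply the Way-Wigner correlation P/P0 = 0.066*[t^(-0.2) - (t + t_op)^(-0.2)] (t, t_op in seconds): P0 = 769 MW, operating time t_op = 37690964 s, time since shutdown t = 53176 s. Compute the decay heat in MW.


P/P0 = 0.066 * [t^(-0.2) - (t + t_op)^(-0.2)]
P/P0 = 0.066 * [53176^(-0.2) - (53176 + 37690964)^(-0.2)]
P/P0 = 0.066 * [0.1134637 - 0.03052320] = 0.005474073
P = 769 * 0.005474073 = 4.2096 MW

4.2096


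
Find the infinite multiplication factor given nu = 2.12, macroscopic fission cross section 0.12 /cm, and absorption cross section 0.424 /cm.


k_inf = nu * Sigma_f / Sigma_a
k_inf = 2.12 * 0.12 / 0.424
k_inf = 0.60000

0.60000


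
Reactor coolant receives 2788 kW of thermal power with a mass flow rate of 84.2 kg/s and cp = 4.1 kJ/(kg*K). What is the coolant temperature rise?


dT = Q / (m_dot * cp)
dT = 2788 / (84.2 * 4.1)
dT = 8.0760 C

8.0760


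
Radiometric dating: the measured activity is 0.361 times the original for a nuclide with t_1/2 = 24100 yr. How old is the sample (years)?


lambda = ln(2) / t_half = ln(2) / 24100 = 2.876129e-05 /yr
t = -ln(A/A0) / lambda
t = -ln(0.361) / 2.876129e-05
t = 35425 yr

35425


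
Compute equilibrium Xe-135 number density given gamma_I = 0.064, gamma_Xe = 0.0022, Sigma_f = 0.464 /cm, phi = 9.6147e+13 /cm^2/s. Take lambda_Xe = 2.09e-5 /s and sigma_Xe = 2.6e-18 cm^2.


Xe_eq = (gamma_I + gamma_Xe) * Sigma_f * phi / (lambda_Xe + sigma_Xe * phi)
Numerator = (0.064 + 0.0022) * 0.464 * 9.6147e+13 = 2.953328e+12
Denominator = 2.09e-5 + 2.6e-18 * 9.6147e+13 = 2.708822e-04
Xe_eq = 2.953328e+12 / 2.708822e-04 = 1.0903e+16 /cm^3

1.0903e+16


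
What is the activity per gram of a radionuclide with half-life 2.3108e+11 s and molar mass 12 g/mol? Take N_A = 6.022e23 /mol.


lambda = ln(2) / t_half = ln(2) / 2.3108e+11 = 2.999598e-12 /s
SA = lambda * N_A / M
SA = 2.999598e-12 * 6.022e23 / 12
SA = 1.5053e+11 Bq/g

1.5053e+11


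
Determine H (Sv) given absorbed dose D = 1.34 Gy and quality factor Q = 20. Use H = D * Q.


H = D * Q
H = 1.34 * 20
H = 26.800 Sv

26.800


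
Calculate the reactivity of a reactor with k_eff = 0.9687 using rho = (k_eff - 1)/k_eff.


rho = (k_eff - 1) / k_eff
rho = (0.9687 - 1) / 0.9687
rho = -0.032311

-0.032311


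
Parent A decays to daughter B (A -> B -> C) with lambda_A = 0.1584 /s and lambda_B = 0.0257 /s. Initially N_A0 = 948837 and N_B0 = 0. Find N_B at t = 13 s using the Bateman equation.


N_B(t) = lambda_A * N_A0 / (lambda_B - lambda_A) * [exp(-lambda_A*t) - exp(-lambda_B*t)]
exp(-0.1584*13) = 0.1275560; exp(-0.0257*13) = 0.7159822
N_B = 0.1584 * 948837 / (0.0257 - 0.1584) * (0.1275560 - 0.7159822)
N_B = 666450

666450


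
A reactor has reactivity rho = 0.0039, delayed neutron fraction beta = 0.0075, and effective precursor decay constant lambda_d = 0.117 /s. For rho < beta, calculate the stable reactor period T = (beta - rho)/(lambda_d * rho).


T = (beta - rho) / (lambda_d * rho)
T = (0.0075 - 0.0039) / (0.117 * 0.0039)
T = 7.8895 s

7.8895


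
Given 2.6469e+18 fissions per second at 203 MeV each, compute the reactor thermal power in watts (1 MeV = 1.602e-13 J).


P = fission_rate * E_MeV * 1.602e-13
P = 2.6469e+18 * 203 * 1.602e-13
P = 8.6079e+07 W

8.6079e+07


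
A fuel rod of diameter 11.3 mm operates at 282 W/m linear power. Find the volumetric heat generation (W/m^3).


r = D / 2 / 1000 = 11.3 / 2 / 1000 = 0.00565 m
q''' = q' / (pi * r^2)
q''' = 282 / (pi * 0.00565^2)
q''' = 2.8119e+06 W/m^3

2.8119e+06


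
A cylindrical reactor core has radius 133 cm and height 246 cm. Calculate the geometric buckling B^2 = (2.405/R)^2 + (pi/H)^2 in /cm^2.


B^2 = (2.405/R)^2 + (pi/H)^2
B^2 = (2.405/133)^2 + (pi/246)^2
B^2 = 4.9008e-04 /cm^2

4.9008e-04


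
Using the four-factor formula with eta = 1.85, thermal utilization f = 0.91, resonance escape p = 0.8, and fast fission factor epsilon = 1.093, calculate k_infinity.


k_inf = eta * f * p * epsilon
k_inf = 1.85 * 0.91 * 0.8 * 1.093
k_inf = 1.4721

1.4721


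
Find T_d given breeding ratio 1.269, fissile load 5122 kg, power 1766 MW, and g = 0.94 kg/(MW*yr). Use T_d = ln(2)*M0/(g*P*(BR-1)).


Breeding gain G = BR - 1 = 1.269 - 1 = 0.269
Fissile production rate = g * P * G = 0.94 * 1766 * 0.269 = 446.55076 kg/yr
T_d = ln(2) * M0 / (g * P * G)
T_d = ln(2) * 5122 / 446.55076 = 7.9505 yr

7.9505


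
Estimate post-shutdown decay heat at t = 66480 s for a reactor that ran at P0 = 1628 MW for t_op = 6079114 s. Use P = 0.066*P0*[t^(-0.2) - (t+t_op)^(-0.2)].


P/P0 = 0.066 * [t^(-0.2) - (t + t_op)^(-0.2)]
P/P0 = 0.066 * [66480^(-0.2) - (66480 + 6079114)^(-0.2)]
P/P0 = 0.066 * [0.1085080 - 0.04388208] = 0.004265311
P = 1628 * 0.004265311 = 6.9439 MW

6.9439


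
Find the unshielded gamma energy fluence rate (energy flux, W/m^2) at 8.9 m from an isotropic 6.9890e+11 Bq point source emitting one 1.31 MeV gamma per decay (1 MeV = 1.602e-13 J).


psi = A * E * 1.602e-13 / (4*pi*r^2)
psi = 6.9890e+11 * 1.31 * 1.602e-13 / (4*pi*8.9^2)
psi = 1.4735e-04 W/m^2

1.4735e-04


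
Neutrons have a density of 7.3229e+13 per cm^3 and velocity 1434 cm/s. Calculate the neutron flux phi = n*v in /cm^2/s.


phi = n * v
phi = 7.3229e+13 * 1434
phi = 1.0501e+17 /cm^2/s

1.0501e+17


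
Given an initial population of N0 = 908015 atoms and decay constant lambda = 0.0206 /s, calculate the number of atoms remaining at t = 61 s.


N = N0 * exp(-lambda * t)
N = 908015 * exp(-0.0206 * 61)
N = 258439

258439


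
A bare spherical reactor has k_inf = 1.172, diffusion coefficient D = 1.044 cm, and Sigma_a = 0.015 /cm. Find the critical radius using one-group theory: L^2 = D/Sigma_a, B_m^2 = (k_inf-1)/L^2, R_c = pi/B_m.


L^2 = D / Sigma_a = 1.044 / 0.015 = 69.60000 cm^2
B_m^2 = (k_inf - 1) / L^2 = (1.172 - 1) / 69.60000 = 0.002471264 /cm^2
For a bare sphere: B_g = pi/R, so R_c = pi / sqrt(B_m^2)
R_c = pi / sqrt(0.002471264) = 63.196 cm

63.196


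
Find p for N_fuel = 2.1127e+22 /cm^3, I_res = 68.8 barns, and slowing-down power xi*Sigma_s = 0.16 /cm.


p = exp(-N * I * 1e-24 / (xi*Sigma_s))
p = exp(-2.1127e+22 * 68.8 * 1e-24 / 0.16)
p = 1.1340e-04

1.1340e-04


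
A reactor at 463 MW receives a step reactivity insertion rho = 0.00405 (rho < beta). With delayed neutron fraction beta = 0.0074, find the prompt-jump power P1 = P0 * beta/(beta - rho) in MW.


P1/P0 = beta / (beta - rho)
P1/P0 = 0.0074 / (0.0074 - 0.00405) = 2.208955
P1 = 463 * 2.208955 = 1022.7 MW

1022.7


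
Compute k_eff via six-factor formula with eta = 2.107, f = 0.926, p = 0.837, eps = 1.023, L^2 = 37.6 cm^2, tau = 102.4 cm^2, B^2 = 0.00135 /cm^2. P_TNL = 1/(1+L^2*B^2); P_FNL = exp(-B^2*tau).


k_inf = eta*f*p*eps = 2.107*0.926*0.837*1.023 = 1.670616
P_TNL = 1/(1 + L^2*B^2) = 1/(1 + 37.6*0.00135) = 0.9516921
P_FNL = exp(-B^2*tau) = exp(-0.00135*102.4) = 0.8708897
k_eff = k_inf * P_TNL * P_FNL = 1.670616 * 0.9516921 * 0.8708897
k_eff = 1.3846

1.3846


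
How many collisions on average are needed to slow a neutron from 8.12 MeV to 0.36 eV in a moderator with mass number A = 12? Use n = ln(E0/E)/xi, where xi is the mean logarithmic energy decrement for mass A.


xi = 1 + (A-1)^2/(2A)*ln((A-1)/(A+1)) = 0.1577690 (for A = 12)
n = ln(E0/E) / xi
n = ln(8.12e6 / 0.36) / 0.1577690
n = ln(2.255556e+07) / 0.1577690 = 107.32

107.32


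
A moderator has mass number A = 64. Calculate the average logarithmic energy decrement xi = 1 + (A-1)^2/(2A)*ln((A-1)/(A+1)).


xi = 1 + (A-1)^2/(2A) * ln((A-1)/(A+1))
xi = 1 + (64-1)^2/(2*64) * ln((64-1)/(64 +1))
xi = 0.030927

0.030927


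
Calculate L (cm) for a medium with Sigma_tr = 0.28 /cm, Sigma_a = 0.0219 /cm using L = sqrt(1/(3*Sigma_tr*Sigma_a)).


D = 1 / (3 * Sigma_tr) = 1 / (3 * 0.28) = 1.190476 cm
L = sqrt(D / Sigma_a)
L = sqrt(1.190476 / 0.0219)
L = 7.3729 cm

7.3729


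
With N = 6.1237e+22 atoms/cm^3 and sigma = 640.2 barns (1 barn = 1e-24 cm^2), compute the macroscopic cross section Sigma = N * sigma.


Sigma = N * sigma_barns * 1e-24
Sigma = 6.1237e+22 * 640.2 * 1e-24
Sigma = 39.204 /cm

39.204


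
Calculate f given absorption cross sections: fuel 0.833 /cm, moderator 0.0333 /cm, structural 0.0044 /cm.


f = Sigma_a_fuel / (Sigma_a_fuel + Sigma_a_mod + Sigma_a_other)
f = 0.833 / (0.833 + 0.0333 + 0.0044)
f = 0.95670

0.95670


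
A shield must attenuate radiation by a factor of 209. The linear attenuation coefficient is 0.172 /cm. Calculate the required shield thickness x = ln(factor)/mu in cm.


x = ln(factor) / mu
x = ln(209) / 0.172
x = 31.060 cm

31.060


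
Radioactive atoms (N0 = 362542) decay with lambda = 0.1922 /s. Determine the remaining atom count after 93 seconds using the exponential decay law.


N = N0 * exp(-lambda * t)
N = 362542 * exp(-0.1922 * 93)
N = 0.0062592

0.0062592


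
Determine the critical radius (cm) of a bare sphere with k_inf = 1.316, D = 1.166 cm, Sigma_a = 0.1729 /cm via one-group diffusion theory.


L^2 = D / Sigma_a = 1.166 / 0.1729 = 6.743783 cm^2
B_m^2 = (k_inf - 1) / L^2 = (1.316 - 1) / 6.743783 = 0.04685797 /cm^2
For a bare sphere: B_g = pi/R, so R_c = pi / sqrt(B_m^2)
R_c = pi / sqrt(0.04685797) = 14.513 cm

14.513


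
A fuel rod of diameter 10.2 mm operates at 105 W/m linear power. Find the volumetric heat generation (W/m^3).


r = D / 2 / 1000 = 10.2 / 2 / 1000 = 0.0051 m
q''' = q' / (pi * r^2)
q''' = 105 / (pi * 0.0051^2)
q''' = 1.2850e+06 W/m^3

1.2850e+06


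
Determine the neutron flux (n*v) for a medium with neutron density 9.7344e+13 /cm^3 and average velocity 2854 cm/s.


phi = n * v
phi = 9.7344e+13 * 2854
phi = 2.7782e+17 /cm^2/s

2.7782e+17


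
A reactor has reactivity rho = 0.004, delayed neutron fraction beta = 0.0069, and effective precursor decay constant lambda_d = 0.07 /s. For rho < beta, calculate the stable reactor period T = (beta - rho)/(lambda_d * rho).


T = (beta - rho) / (lambda_d * rho)
T = (0.0069 - 0.004) / (0.07 * 0.004)
T = 10.357 s

10.357


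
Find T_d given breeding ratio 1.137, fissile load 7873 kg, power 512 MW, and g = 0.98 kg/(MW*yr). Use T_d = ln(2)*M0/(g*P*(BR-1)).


Breeding gain G = BR - 1 = 1.137 - 1 = 0.137
Fissile production rate = g * P * G = 0.98 * 512 * 0.137 = 68.74112 kg/yr
T_d = ln(2) * M0 / (g * P * G)
T_d = ln(2) * 7873 / 68.74112 = 79.387 yr

79.387


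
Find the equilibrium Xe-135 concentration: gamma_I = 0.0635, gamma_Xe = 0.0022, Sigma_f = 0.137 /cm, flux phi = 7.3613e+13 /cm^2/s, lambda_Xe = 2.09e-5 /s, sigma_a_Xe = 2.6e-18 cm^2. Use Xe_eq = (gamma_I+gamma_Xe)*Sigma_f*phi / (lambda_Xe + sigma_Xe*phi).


Xe_eq = (gamma_I + gamma_Xe) * Sigma_f * phi / (lambda_Xe + sigma_Xe * phi)
Numerator = (0.0635 + 0.0022) * 0.137 * 7.3613e+13 = 6.625833e+11
Denominator = 2.09e-5 + 2.6e-18 * 7.3613e+13 = 2.122938e-04
Xe_eq = 6.625833e+11 / 2.122938e-04 = 3.1211e+15 /cm^3

3.1211e+15


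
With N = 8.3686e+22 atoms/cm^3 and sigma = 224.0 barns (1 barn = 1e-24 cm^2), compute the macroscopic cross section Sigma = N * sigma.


Sigma = N * sigma_barns * 1e-24
Sigma = 8.3686e+22 * 224.0 * 1e-24
Sigma = 18.746 /cm

18.746


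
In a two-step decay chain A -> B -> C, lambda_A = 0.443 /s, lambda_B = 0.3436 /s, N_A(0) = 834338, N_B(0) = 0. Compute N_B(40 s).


N_B(t) = lambda_A * N_A0 / (lambda_B - lambda_A) * [exp(-lambda_A*t) - exp(-lambda_B*t)]
exp(-0.443*40) = 2.015124e-08; exp(-0.3436*40) = 1.074129e-06
N_B = 0.443 * 834338 / (0.3436 - 0.443) * (2.015124e-08 - 1.074129e-06)
N_B = 3.9191

3.9191


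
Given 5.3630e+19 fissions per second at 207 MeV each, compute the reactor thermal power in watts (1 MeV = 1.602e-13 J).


P = fission_rate * E_MeV * 1.602e-13
P = 5.3630e+19 * 207 * 1.602e-13
P = 1.7784e+09 W

1.7784e+09


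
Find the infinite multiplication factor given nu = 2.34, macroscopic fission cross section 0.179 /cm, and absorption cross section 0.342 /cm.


k_inf = nu * Sigma_f / Sigma_a
k_inf = 2.34 * 0.179 / 0.342
k_inf = 1.2247

1.2247


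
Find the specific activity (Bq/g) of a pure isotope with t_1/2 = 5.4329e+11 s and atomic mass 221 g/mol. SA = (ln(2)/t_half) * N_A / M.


lambda = ln(2) / t_half = ln(2) / 5.4329e+11 = 1.275833e-12 /s
SA = lambda * N_A / M
SA = 1.275833e-12 * 6.022e23 / 221
SA = 3.4765e+09 Bq/g

3.4765e+09


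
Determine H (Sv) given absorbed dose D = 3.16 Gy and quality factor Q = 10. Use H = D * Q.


H = D * Q
H = 3.16 * 10
H = 31.600 Sv

31.600


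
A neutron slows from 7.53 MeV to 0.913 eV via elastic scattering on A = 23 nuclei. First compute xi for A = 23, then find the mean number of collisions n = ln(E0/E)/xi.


xi = 1 + (A-1)^2/(2A)*ln((A-1)/(A+1)) = 0.08448899 (for A = 23)
n = ln(E0/E) / xi
n = ln(7.53e6 / 0.913) / 0.08448899
n = ln(8.247536e+06) / 0.08448899 = 188.49

188.49


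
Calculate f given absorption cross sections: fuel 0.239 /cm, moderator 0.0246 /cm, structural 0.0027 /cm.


f = Sigma_a_fuel / (Sigma_a_fuel + Sigma_a_mod + Sigma_a_other)
f = 0.239 / (0.239 + 0.0246 + 0.0027)
f = 0.89748

0.89748


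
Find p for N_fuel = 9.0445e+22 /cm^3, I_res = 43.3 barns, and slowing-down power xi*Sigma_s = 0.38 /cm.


p = exp(-N * I * 1e-24 / (xi*Sigma_s))
p = exp(-9.0445e+22 * 43.3 * 1e-24 / 0.38)
p = 3.3433e-05

3.3433e-05


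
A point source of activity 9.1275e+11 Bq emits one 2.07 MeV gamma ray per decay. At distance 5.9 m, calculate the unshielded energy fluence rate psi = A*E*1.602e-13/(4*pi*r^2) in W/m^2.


psi = A * E * 1.602e-13 / (4*pi*r^2)
psi = 9.1275e+11 * 2.07 * 1.602e-13 / (4*pi*5.9^2)
psi = 6.9194e-04 W/m^2

6.9194e-04


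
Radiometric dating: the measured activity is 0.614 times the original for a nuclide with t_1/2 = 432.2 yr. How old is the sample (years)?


lambda = ln(2) / t_half = ln(2) / 432.2 = 0.001603765 /yr
t = -ln(A/A0) / lambda
t = -ln(0.614) / 0.001603765
t = 304.13 yr

304.13


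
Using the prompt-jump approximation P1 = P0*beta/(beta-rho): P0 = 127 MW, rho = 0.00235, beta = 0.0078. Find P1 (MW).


P1/P0 = beta / (beta - rho)
P1/P0 = 0.0078 / (0.0078 - 0.00235) = 1.431193
P1 = 127 * 1.431193 = 181.76 MW

181.76


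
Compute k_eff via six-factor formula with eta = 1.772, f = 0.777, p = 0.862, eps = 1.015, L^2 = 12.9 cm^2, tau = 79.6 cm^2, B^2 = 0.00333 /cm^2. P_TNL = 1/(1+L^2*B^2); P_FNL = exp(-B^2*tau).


k_inf = eta*f*p*eps = 1.772*0.777*0.862*1.015 = 1.204642
P_TNL = 1/(1 + L^2*B^2) = 1/(1 + 12.9*0.00333) = 0.9588123
P_FNL = exp(-B^2*tau) = exp(-0.00333*79.6) = 0.7671538
k_eff = k_inf * P_TNL * P_FNL = 1.204642 * 0.9588123 * 0.7671538
k_eff = 0.88608

0.88608


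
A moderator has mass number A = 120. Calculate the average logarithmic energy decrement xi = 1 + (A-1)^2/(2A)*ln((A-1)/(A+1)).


xi = 1 + (A-1)^2/(2A) * ln((A-1)/(A+1))
xi = 1 + (120-1)^2/(2*120) * ln((120-1)/(120 +1))
xi = 0.016574

0.016574


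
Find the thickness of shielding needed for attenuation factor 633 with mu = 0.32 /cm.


x = ln(factor) / mu
x = ln(633) / 0.32
x = 20.158 cm

20.158


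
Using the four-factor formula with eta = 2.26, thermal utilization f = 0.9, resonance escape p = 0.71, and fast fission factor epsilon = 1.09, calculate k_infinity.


k_inf = eta * f * p * epsilon
k_inf = 2.26 * 0.9 * 0.71 * 1.09
k_inf = 1.5741

1.5741


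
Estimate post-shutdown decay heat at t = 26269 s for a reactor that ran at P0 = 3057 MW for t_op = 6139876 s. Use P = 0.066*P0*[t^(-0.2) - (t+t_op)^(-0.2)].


P/P0 = 0.066 * [t^(-0.2) - (t + t_op)^(-0.2)]
P/P0 = 0.066 * [26269^(-0.2) - (26269 + 6139876)^(-0.2)]
P/P0 = 0.066 * [0.1306506 - 0.04385279] = 0.005728655
P = 3057 * 0.005728655 = 17.512 MW

17.512


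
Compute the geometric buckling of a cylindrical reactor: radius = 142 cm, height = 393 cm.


B^2 = (2.405/R)^2 + (pi/H)^2
B^2 = (2.405/142)^2 + (pi/393)^2
B^2 = 3.5075e-04 /cm^2

3.5075e-04


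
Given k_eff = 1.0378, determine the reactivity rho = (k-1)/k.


rho = (k_eff - 1) / k_eff
rho = (1.0378 - 1) / 1.0378
rho = 0.036423

0.036423
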